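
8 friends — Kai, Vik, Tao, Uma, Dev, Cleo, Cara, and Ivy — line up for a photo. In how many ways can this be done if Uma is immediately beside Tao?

10080

Treat {Uma, Tao} as a single unit. There are 7 units to order, and the pair itself can be ordered 2 ways.
So the count is 2·(7)! = 10080.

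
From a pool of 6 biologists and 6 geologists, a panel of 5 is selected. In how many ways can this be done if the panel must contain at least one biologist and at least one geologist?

Total 5-person selections from all 12: C(12,5) = 792.
Selections missing a whole group: no biologists → C(6,5) = 6; no geologists → C(6,5) = 6.
Both groups omitted at once is impossible, so 792 − 12 = 780.

780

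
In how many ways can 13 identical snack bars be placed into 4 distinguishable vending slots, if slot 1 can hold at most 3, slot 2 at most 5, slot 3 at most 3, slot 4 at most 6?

33

Without the upper bounds there are C(16,3) = 560 ways to split 13 among 4 vending slots.
Subtract solutions that violate a single cap (substitute x_i' = x_i − (cap_i+1)): x_1 ≥ 4 gives C(12,3) = 220; x_2 ≥ 6 gives C(10,3) = 120; x_3 ≥ 4 gives C(12,3) = 220; x_4 ≥ 7 gives C(9,3) = 84. Together 644.
Add back pairs where two caps are both exceeded: 20 + 56 + 10 + 20 + 1 + 10 = 117.
By inclusion–exclusion the count is 560 − 644 + 117 = 33.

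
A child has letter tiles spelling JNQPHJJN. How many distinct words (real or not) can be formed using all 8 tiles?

3360

JNQPHJJN has 8 letters with J appearing 3 times and N appearing twice.
The number of distinct arrangements is 8!/(3!·2!) = 40320/12 = 3360.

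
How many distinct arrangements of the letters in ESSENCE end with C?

60

Fix C in the last position and arrange the remaining 6 letters.
Those 6 letters have E appearing 3 times and S appearing twice, giving (6)!/(3!·2!) = 60.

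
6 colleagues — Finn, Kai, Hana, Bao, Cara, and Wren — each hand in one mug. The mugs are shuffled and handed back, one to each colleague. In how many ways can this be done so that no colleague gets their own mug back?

This is the derangement count D_6: permutations of 6 items with no fixed point.
By inclusion–exclusion this is Σ_{j=0}^{6} (−1)^j C(6,j)·(6−j)!.
Computing: 720 − 720 + 360 − 120 + 30 − 6 + 1 = 265.

265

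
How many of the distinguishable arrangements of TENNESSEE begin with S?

840

Fix S in the first position and arrange the remaining 8 letters.
Those 8 letters have E appearing 4 times and N appearing twice, giving (8)!/(4!·2!) = 840.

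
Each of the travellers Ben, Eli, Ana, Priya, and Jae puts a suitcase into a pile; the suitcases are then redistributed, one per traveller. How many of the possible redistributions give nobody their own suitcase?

This is the derangement count D_5: permutations of 5 items with no fixed point.
By inclusion–exclusion this is Σ_{j=0}^{5} (−1)^j C(5,j)·(5−j)!.
Computing: 120 − 120 + 60 − 20 + 5 − 1 = 44.

44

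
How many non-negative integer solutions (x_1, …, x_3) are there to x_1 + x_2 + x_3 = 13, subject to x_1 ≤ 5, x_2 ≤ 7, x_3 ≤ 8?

33

Ignoring the caps, the number of non-negative solutions to x_1+…+x_3 = 13 is C(15,2) = 105.
Subtract solutions that violate a single cap (substitute x_i' = x_i − (cap_i+1)): x_1 ≥ 6 gives C(9,2) = 36; x_2 ≥ 8 gives C(7,2) = 21; x_3 ≥ 9 gives C(6,2) = 15. Together 72.
No two caps can be exceeded simultaneously, so the pair terms are all 0.
By inclusion–exclusion the count is 105 − 72 + 0 = 33.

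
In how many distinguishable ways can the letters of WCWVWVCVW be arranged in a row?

The 9 letters of WCWVWVCVW have repeats: C appearing twice, V appearing 3 times, and W appearing 4 times.
Dividing 9! = 362880 by 4!·3!·2! = 288 for the repeated letters gives 1260.

1260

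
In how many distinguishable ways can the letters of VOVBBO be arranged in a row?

90

Letter multiplicities in VOVBBO: B×2, O×2, V×2.
Dividing 6! = 720 by 2!·2!·2! = 8 for the repeated letters gives 90.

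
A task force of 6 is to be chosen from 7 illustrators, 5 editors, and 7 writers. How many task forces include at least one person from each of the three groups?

22295

Total 6-person selections from all 19: C(19,6) = 27132.
Subtract selections that omit an entire group: no illustrators → C(12,6) = 924; no editors → C(14,6) = 3003; no writers → C(12,6) = 924.
Add back selections omitting two groups (i.e. drawn from a single group): C(7,6) + C(5,6) + C(7,6) = 14.
By inclusion–exclusion: 27132 − 4851 + 14 = 22295.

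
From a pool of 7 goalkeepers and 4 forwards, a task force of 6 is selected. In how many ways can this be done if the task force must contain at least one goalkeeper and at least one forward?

Total 6-person selections from all 11: C(11,6) = 462.
Subtract selections that omit an entire group: no goalkeepers → C(4,6) = 0; no forwards → C(7,6) = 7.
Both groups omitted at once is impossible, so 462 − 7 = 455.

455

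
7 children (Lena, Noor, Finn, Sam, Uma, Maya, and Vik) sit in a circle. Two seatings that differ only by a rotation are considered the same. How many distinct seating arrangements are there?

Around a circle, 7 distinct people have 7!/7 = (6)! = 720 rotationally distinct seatings.

720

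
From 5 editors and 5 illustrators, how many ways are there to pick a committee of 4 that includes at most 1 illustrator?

Split by how many illustrators are chosen (0 through 1).
Sum: C(5,0)·C(5,4) + C(5,1)·C(5,3) = 5 + 50 = 55.

55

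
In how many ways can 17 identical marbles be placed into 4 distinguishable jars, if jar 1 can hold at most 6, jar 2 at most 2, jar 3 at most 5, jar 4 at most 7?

19

By stars and bars, unrestricted non-negative solutions to x_1+…+x_4 = 17 number C(17+3,3) = 1140.
Subtract solutions that violate a single cap (substitute x_i' = x_i − (cap_i+1)): x_1 ≥ 7 gives C(13,3) = 286; x_2 ≥ 3 gives C(17,3) = 680; x_3 ≥ 6 gives C(14,3) = 364; x_4 ≥ 8 gives C(12,3) = 220. Together 1550.
Add back pairs where two caps are both exceeded: 120 + 35 + 10 + 165 + 84 + 20 = 434.
Subtract triples: 4 + 0 + 0 + 1 = 5.
By inclusion–exclusion the count is 1140 − 1550 + 434 − 5 = 19.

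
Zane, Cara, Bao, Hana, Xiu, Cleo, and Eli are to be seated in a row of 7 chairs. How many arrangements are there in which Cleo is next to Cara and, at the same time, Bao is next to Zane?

480

Treat {Cleo,Cara} as one block (2 orders) and {Bao,Zane} as another (2 orders).
That leaves 5 units to arrange: 2 × 2 × 5! = 4 × 120 = 480.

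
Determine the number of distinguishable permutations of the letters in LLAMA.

30

The 5 letters of LLAMA have repeats: A appearing twice and L appearing twice.
The number of distinct arrangements is 5!/(2!·2!) = 120/4 = 30.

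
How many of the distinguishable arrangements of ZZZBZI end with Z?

Fix Z in the last position and arrange the remaining 5 letters.
Those 5 letters have Z appearing 3 times, giving (5)!/(3!) = 20.

20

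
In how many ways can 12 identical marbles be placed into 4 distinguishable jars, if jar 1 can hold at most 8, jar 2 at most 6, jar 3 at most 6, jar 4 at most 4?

By stars and bars, unrestricted non-negative solutions to x_1+…+x_4 = 12 number C(12+3,3) = 455.
Subtract solutions that violate a single cap (substitute x_i' = x_i − (cap_i+1)): x_1 ≥ 9 gives C(6,3) = 20; x_2 ≥ 7 gives C(8,3) = 56; x_3 ≥ 7 gives C(8,3) = 56; x_4 ≥ 5 gives C(10,3) = 120. Together 252.
Add back pairs where two caps are both exceeded: 0 + 0 + 0 + 0 + 1 + 1 = 2.
By inclusion–exclusion the count is 455 − 252 + 2 = 205.

205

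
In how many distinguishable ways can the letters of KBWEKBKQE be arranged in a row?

KBWEKBKQE has 9 letters with B appearing twice, E appearing twice, and K appearing 3 times.
The number of distinct arrangements is 9!/(3!·2!·2!) = 362880/24 = 15120.

15120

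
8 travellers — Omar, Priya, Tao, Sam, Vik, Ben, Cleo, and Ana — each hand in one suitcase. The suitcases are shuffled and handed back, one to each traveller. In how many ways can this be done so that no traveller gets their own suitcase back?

14833

Let Aᵢ be the assignments in which traveller i gets their own suitcase. We want the size of the complement of A₁∪…∪A_8.
By inclusion–exclusion this is Σ_{j=0}^{8} (−1)^j C(8,j)·(8−j)!.
Computing: 40320 − 40320 + 20160 − 6720 + 1680 − 336 + 56 − 8 + 1 = 14833.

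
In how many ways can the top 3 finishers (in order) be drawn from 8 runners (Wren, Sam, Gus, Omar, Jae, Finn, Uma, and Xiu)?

336

This is an ordered selection of 3 from 8: P(8,3).
That gives 8 × 7 × 6 = 336.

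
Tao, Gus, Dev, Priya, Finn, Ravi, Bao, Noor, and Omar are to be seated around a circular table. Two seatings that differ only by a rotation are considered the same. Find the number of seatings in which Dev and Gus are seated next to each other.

10080

Glue Dev and Gus into a block (2 internal orders). Seating 8 units around a circle gives (7)! arrangements.
So 2 × (7)! = 2 × 5040 = 10080.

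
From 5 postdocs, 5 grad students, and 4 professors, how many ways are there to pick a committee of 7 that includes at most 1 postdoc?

456

Split by how many postdocs are chosen (0 through 1).
Sum: C(5,0)·C(9,7) + C(5,1)·C(9,6) = 36 + 420 = 456.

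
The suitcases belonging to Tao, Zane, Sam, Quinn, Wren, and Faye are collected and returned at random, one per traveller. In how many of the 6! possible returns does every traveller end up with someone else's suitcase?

Count assignments avoiding every fixed point. For any j of the 6 travellers fixed to their own suitcase, the other 6−j can be arranged in (6−j)! ways.
By inclusion–exclusion this is Σ_{j=0}^{6} (−1)^j C(6,j)·(6−j)!.
Computing: 720 − 720 + 360 − 120 + 30 − 6 + 1 = 265.

265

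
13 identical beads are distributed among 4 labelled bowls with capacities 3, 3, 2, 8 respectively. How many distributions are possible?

By stars and bars, unrestricted non-negative solutions to x_1+…+x_4 = 13 number C(13+3,3) = 560.
Subtract solutions that violate a single cap (substitute x_i' = x_i − (cap_i+1)): x_1 ≥ 4 gives C(12,3) = 220; x_2 ≥ 4 gives C(12,3) = 220; x_3 ≥ 3 gives C(13,3) = 286; x_4 ≥ 9 gives C(7,3) = 35. Together 761.
Add back pairs where two caps are both exceeded: 56 + 84 + 1 + 84 + 1 + 4 = 230.
Subtract triples: 10 + 0 + 0 + 0 = 10.
By inclusion–exclusion the count is 560 − 761 + 230 − 10 = 19.

19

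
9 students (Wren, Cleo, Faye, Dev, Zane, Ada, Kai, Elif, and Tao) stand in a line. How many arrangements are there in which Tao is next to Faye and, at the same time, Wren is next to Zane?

20160

Treat {Tao,Faye} as one block (2 orders) and {Wren,Zane} as another (2 orders).
That leaves 7 units to arrange: 2 × 2 × 7! = 4 × 5040 = 20160.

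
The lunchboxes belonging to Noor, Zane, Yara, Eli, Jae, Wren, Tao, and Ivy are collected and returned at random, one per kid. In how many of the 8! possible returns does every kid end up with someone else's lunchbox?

This is the derangement count D_8: permutations of 8 items with no fixed point.
By inclusion–exclusion this is Σ_{j=0}^{8} (−1)^j C(8,j)·(8−j)!.
Computing: 40320 − 40320 + 20160 − 6720 + 1680 − 336 + 56 − 8 + 1 = 14833.

14833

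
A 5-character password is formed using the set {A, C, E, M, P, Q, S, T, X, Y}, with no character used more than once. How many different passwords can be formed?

30240

With no repetition, fill the 5 characters in order: 10 choices, then 9, down to 6.
10 × 9 × 8 × 7 × 6 = 30240.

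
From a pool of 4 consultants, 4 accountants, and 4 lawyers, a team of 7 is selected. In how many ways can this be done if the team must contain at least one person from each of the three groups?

Total 7-person selections from all 12: C(12,7) = 792.
Selections missing a whole group: no consultants → C(8,7) = 8; no accountants → C(8,7) = 8; no lawyers → C(8,7) = 8.
Add back selections omitting two groups (i.e. drawn from a single group): C(4,7) + C(4,7) + C(4,7) = 0.
By inclusion–exclusion: 792 − 24 + 0 = 768.

768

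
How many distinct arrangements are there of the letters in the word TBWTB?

30

The 5 letters of TBWTB have repeats: B appearing twice and T appearing twice.
Dividing 5! = 120 by 2!·2! = 4 for the repeated letters gives 30.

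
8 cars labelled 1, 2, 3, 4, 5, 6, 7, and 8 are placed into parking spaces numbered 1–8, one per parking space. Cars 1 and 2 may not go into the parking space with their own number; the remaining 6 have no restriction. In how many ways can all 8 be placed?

Let Aᵢ (for i ∈ {1, 2}) be the placements that put car i in its forbidden parking space. Any j of these fix j positions, leaving (8−j)! ways to fill the rest, and there are C(2,j) ways to pick which j.
By inclusion–exclusion, the number of valid placements is Σ_{j=0}^{2} (−1)^j C(2,j)·(8−j)!.
Computing: 40320 − 10080 + 720 = 30960.

30960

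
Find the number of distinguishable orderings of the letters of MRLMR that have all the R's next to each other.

Treat the 2 copies of R as a single block. The multiset to arrange is then {RR, L, M, M}, 4 items in all.
That gives (4)!/(2!) = 12 arrangements.

12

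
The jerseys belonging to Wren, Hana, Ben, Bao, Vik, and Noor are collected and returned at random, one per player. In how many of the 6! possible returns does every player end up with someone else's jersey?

This is the derangement count D_6: permutations of 6 items with no fixed point.
By inclusion–exclusion this is Σ_{j=0}^{6} (−1)^j C(6,j)·(6−j)!.
Computing: 720 − 720 + 360 − 120 + 30 − 6 + 1 = 265.

265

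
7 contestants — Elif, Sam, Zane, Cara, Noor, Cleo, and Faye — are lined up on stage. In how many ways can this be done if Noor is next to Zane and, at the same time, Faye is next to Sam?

480

Treat {Noor,Zane} as one block (2 orders) and {Faye,Sam} as another (2 orders).
That leaves 5 units to arrange: 2 × 2 × 5! = 4 × 120 = 480.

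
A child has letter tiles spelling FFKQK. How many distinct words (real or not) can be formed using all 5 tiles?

FFKQK has 5 letters with F appearing twice and K appearing twice.
So there are 5! / (2!·2!) = 30 distinguishable arrangements.

30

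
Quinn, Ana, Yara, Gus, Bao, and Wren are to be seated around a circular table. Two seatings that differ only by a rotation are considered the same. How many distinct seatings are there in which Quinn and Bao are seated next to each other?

48

Treat {Quinn, Bao} as one unit (2 internal orders) and seat the resulting 5 units around the table: (4)! circular arrangements.
So 2 × (4)! = 2 × 24 = 48.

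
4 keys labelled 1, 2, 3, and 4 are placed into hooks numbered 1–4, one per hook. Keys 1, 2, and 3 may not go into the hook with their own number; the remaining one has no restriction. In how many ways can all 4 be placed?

11

Let Aᵢ (for i ∈ {1, 2, 3}) be the placements that put key i in its forbidden hook. Any j of these fix j positions, leaving (4−j)! ways to fill the rest, and there are C(3,j) ways to pick which j.
By inclusion–exclusion, the number of valid placements is Σ_{j=0}^{3} (−1)^j C(3,j)·(4−j)!.
Computing: 24 − 18 + 6 − 1 = 11.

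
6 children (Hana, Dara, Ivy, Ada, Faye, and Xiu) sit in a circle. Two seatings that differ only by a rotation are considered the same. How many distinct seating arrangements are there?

120

Fix one person's seat to break rotational symmetry; the remaining 5 people can be arranged in (5)! = 120 ways.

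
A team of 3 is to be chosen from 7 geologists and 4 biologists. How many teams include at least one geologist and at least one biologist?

126

With no constraint there are C(11,3) = 165 possible selections.
Subtract selections that omit an entire group: no geologists → C(4,3) = 4; no biologists → C(7,3) = 35.
Both groups omitted at once is impossible, so 165 − 39 = 126.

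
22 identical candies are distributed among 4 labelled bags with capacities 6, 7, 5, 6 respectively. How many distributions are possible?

Without the upper bounds there are C(25,3) = 2300 ways to split 22 among 4 bags.
Subtract solutions that violate a single cap (substitute x_i' = x_i − (cap_i+1)): x_1 ≥ 7 gives C(18,3) = 816; x_2 ≥ 8 gives C(17,3) = 680; x_3 ≥ 6 gives C(19,3) = 969; x_4 ≥ 7 gives C(18,3) = 816. Together 3281.
Add back pairs where two caps are both exceeded: 120 + 220 + 165 + 165 + 120 + 220 = 1010.
Subtract triples: 4 + 1 + 10 + 4 = 19.
By inclusion–exclusion the count is 2300 − 3281 + 1010 − 19 = 10.

10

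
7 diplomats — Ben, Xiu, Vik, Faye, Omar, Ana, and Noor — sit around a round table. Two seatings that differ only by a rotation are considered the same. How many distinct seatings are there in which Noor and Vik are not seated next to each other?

480

Without the restriction there are (6)! = 720 seatings.
Seatings with Noor beside Vik: treat them as a block with 2 internal orders, giving 2 × (5)! = 240.
Subtracting, 720 − 240 = 480.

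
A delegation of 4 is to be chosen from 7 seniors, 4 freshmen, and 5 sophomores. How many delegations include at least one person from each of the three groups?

Total 4-person selections from all 16: C(16,4) = 1820.
Subtract selections that omit an entire group: no seniors → C(9,4) = 126; no freshmen → C(12,4) = 495; no sophomores → C(11,4) = 330.
Add back selections omitting two groups (i.e. drawn from a single group): C(7,4) + C(4,4) + C(5,4) = 41.
By inclusion–exclusion: 1820 − 951 + 41 = 910.

910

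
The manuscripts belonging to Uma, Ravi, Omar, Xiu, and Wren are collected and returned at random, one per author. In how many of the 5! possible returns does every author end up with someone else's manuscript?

Let Aᵢ be the assignments in which author i gets their own manuscript. We want the size of the complement of A₁∪…∪A_5.
By inclusion–exclusion this is Σ_{j=0}^{5} (−1)^j C(5,j)·(5−j)!.
Computing: 120 − 120 + 60 − 20 + 5 − 1 = 44.

44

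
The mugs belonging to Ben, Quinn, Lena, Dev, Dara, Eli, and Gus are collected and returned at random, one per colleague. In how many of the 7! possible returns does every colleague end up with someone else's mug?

This is the derangement count D_7: permutations of 7 items with no fixed point.
By inclusion–exclusion this is Σ_{j=0}^{7} (−1)^j C(7,j)·(7−j)!.
Computing: 5040 − 5040 + 2520 − 840 + 210 − 42 + 7 − 1 = 1854.

1854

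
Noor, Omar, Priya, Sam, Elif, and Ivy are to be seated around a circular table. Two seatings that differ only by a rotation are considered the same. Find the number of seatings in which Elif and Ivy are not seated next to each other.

All circular seatings of 6 people number (5)! = 120.
Seatings with Elif beside Ivy: treat them as a block with 2 internal orders, giving 2 × (4)! = 48.
Subtracting, 120 − 48 = 72.

72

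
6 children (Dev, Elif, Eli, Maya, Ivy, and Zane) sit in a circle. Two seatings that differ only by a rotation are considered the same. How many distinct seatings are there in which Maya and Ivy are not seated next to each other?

72

Without the restriction there are (5)! = 120 seatings.
Seatings with Maya beside Ivy: treat them as a block with 2 internal orders, giving 2 × (4)! = 48.
Subtracting, 120 − 48 = 72.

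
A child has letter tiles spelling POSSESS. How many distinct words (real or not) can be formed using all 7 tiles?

210

The 7 letters of POSSESS have repeats: S appearing 4 times.
The number of distinct arrangements is 7!/(4!) = 5040/24 = 210.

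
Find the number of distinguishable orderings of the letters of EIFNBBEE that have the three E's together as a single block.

360

Treat the 3 copies of E as a single block. The multiset to arrange is then {EEE, B, B, F, I, N}, 6 items in all.
That gives (6)!/(2!) = 360 arrangements.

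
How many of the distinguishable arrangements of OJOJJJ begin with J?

10

Fix J in the first position and arrange the remaining 5 letters.
Those 5 letters have J appearing 3 times and O appearing twice, giving (5)!/(3!·2!) = 10.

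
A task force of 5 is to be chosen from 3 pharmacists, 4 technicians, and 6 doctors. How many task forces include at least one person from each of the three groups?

894

With no constraint there are C(13,5) = 1287 possible selections.
Subtract selections that omit an entire group: no pharmacists → C(10,5) = 252; no technicians → C(9,5) = 126; no doctors → C(7,5) = 21.
Add back selections omitting two groups (i.e. drawn from a single group): C(3,5) + C(4,5) + C(6,5) = 6.
By inclusion–exclusion: 1287 − 399 + 6 = 894.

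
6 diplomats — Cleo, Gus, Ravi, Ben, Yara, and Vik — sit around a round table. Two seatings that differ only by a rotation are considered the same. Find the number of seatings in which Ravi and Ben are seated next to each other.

Glue Ravi and Ben into a block (2 internal orders). Seating 5 units around a circle gives (4)! arrangements.
So 2 × (4)! = 2 × 24 = 48.

48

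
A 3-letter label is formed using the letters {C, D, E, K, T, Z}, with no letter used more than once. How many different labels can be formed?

120

Choose and order 3 of the 6 symbols: the first letter has 6 options, the next 5, then 4.
6 × 5 × 4 = 120.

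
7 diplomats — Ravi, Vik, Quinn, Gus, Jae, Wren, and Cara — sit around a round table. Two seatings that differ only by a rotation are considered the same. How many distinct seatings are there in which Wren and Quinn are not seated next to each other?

480

Without the restriction there are (6)! = 720 seatings.
Those with Wren next to Quinn: fuse the pair into one unit and seat 6 units around a circle — 2·(5)! = 240.
Subtracting, 720 − 240 = 480.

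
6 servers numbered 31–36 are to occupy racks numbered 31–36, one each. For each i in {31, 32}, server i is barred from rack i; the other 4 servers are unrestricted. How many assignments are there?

Let Aᵢ (for i ∈ {31, 32}) be the placements that put server i in its forbidden rack. Any j of these fix j positions, leaving (6−j)! ways to fill the rest, and there are C(2,j) ways to pick which j.
By inclusion–exclusion, the number of valid placements is Σ_{j=0}^{2} (−1)^j C(2,j)·(6−j)!.
Computing: 720 − 240 + 24 = 504.

504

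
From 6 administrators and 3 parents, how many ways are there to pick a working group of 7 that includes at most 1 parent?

Split by how many parents are chosen (0 through 1).
Sum: C(3,0)·C(6,7) + C(3,1)·C(6,6) = 0 + 3 = 3.

3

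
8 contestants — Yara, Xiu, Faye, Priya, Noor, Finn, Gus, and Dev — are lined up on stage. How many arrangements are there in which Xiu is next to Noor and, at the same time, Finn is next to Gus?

2880

Treat {Xiu,Noor} as one block (2 orders) and {Finn,Gus} as another (2 orders).
That leaves 6 units to arrange: 2 × 2 × 6! = 4 × 720 = 2880.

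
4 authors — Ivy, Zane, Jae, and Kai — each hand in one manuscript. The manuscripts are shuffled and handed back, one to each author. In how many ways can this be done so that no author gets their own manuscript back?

9

Let Aᵢ be the assignments in which author i gets their own manuscript. We want the size of the complement of A₁∪…∪A_4.
By inclusion–exclusion this is Σ_{j=0}^{4} (−1)^j C(4,j)·(4−j)!.
Computing: 24 − 24 + 12 − 4 + 1 = 9.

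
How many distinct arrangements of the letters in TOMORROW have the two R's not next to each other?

There are 8!/(3!·2!) = 3360 arrangements of TOMORROW in total.
Arrangements with the R's together: treat RR as one letter, giving (7)!/(3!) = 840.
Subtracting, 3360 − 840 = 2520 arrangements keep the R's apart.

2520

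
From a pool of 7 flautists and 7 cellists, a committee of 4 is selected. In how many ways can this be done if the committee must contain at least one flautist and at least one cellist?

931

Total 4-person selections from all 14: C(14,4) = 1001.
Selections missing a whole group: no flautists → C(7,4) = 35; no cellists → C(7,4) = 35.
Both groups omitted at once is impossible, so 1001 − 70 = 931.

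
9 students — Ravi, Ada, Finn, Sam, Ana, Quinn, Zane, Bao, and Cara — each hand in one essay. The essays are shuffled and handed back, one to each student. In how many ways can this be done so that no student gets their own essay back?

This is the derangement count D_9: permutations of 9 items with no fixed point.
By inclusion–exclusion this is Σ_{j=0}^{9} (−1)^j C(9,j)·(9−j)!.
Computing: 362880 − 362880 + 181440 − 60480 + 15120 − 3024 + 504 − 72 + 9 − 1 = 133496.

133496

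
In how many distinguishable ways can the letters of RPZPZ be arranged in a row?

30

The 5 letters of RPZPZ have repeats: P appearing twice and Z appearing twice.
So there are 5! / (2!·2!) = 30 distinguishable arrangements.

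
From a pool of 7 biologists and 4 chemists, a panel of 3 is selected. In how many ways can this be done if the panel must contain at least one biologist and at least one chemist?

126

Total 3-person selections from all 11: C(11,3) = 165.
Subtract selections that omit an entire group: no biologists → C(4,3) = 4; no chemists → C(7,3) = 35.
Both groups omitted at once is impossible, so 165 − 39 = 126.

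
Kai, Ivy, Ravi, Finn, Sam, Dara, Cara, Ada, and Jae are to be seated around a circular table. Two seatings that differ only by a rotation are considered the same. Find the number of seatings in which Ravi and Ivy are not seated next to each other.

30240

All circular seatings of 9 people number (8)! = 40320.
Those with Ravi next to Ivy: fuse the pair into one unit and seat 8 units around a circle — 2·(7)! = 10080.
Subtracting, 40320 − 10080 = 30240.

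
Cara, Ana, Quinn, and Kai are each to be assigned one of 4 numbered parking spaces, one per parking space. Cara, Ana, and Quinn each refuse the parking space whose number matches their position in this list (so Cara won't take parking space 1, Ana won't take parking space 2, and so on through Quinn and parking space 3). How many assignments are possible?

Let Aᵢ (for i ∈ {1, 2, 3}) be the placements that put person i in their forbidden parking space. Any j of these fix j positions, leaving (4−j)! ways to fill the rest, and there are C(3,j) ways to pick which j.
By inclusion–exclusion, the number of valid placements is Σ_{j=0}^{3} (−1)^j C(3,j)·(4−j)!.
Computing: 24 − 18 + 6 − 1 = 11.

11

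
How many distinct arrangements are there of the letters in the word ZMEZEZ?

60

The 6 letters of ZMEZEZ have repeats: E appearing twice and Z appearing 3 times.
Dividing 6! = 720 by 3!·2! = 12 for the repeated letters gives 60.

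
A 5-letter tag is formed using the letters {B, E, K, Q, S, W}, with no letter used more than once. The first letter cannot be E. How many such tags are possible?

600

The first letter has 6−1 = 5 choices (anything except E).
The remaining 4 letters are filled from the other 5 symbols without repetition: 5 × 4 × 3 × 2 = 120.
Total: 5 × 120 = 600.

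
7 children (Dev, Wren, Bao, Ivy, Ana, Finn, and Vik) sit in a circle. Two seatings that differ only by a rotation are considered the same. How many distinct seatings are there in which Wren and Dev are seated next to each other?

240

Glue Wren and Dev into a block (2 internal orders). Seating 6 units around a circle gives (5)! arrangements.
So 2 × (5)! = 2 × 120 = 240.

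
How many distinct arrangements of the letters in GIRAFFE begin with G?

With the first slot taken by G, it remains to arrange the other 6 letters (IRAFFE).
Those 6 letters have F appearing twice, giving (6)!/(2!) = 360.

360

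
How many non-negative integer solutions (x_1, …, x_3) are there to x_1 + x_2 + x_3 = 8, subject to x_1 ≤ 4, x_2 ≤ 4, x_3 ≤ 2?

6

Ignoring the caps, the number of non-negative solutions to x_1+…+x_3 = 8 is C(10,2) = 45.
Subtract solutions that violate a single cap (substitute x_i' = x_i − (cap_i+1)): x_1 ≥ 5 gives C(5,2) = 10; x_2 ≥ 5 gives C(5,2) = 10; x_3 ≥ 3 gives C(7,2) = 21. Together 41.
Add back pairs where two caps are both exceeded: 0 + 1 + 1 = 2.
By inclusion–exclusion the count is 45 − 41 + 2 = 6.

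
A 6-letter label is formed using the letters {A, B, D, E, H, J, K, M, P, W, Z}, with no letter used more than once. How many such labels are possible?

With no repetition, fill the 6 letters in order: 11 choices, then 10, down to 6.
That product is 11 × 10 × 9 × 8 × 7 × 6 = 332640.

332640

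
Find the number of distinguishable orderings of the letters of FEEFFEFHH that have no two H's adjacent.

Total arrangements of FEEFFEFHH: 9!/(4!·3!·2!) = 1260.
If the two H's are adjacent, glue them into one block, leaving 8 items to arrange: (8)!/(4!·3!) = 280 ways.
Hence 1260 − 280 = 980.

980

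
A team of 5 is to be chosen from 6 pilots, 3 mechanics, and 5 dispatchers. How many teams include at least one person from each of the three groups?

With no constraint there are C(14,5) = 2002 possible selections.
Selections missing a whole group: no pilots → C(8,5) = 56; no mechanics → C(11,5) = 462; no dispatchers → C(9,5) = 126.
Add back selections omitting two groups (i.e. drawn from a single group): C(6,5) + C(3,5) + C(5,5) = 7.
By inclusion–exclusion: 2002 − 644 + 7 = 1365.

1365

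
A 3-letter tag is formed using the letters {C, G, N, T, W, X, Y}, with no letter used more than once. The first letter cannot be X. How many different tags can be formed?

The first letter has 7−1 = 6 choices (anything except X).
The remaining 2 letters are filled from the other 6 symbols without repetition: 6 × 5 = 30.
Total: 6 × 30 = 180.

180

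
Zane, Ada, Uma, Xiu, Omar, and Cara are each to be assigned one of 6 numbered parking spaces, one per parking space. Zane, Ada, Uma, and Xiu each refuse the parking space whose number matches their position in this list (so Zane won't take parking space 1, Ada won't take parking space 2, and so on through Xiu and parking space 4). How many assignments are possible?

Let Aᵢ (for 1 ≤ i ≤ 4) be the placements that put person i in their forbidden parking space. Any j of these fix j positions, leaving (6−j)! ways to fill the rest, and there are C(4,j) ways to pick which j.
By inclusion–exclusion, the number of valid placements is Σ_{j=0}^{4} (−1)^j C(4,j)·(6−j)!.
Computing: 720 − 480 + 144 − 24 + 2 = 362.

362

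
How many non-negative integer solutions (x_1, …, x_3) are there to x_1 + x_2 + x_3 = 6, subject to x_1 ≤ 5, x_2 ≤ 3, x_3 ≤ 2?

Without the upper bounds there are C(8,2) = 28 ways to split 6 among 3 variables.
Subtract solutions that violate a single cap (substitute x_i' = x_i − (cap_i+1)): x_1 ≥ 6 gives C(2,2) = 1; x_2 ≥ 4 gives C(4,2) = 6; x_3 ≥ 3 gives C(5,2) = 10. Together 17.
No two caps can be exceeded simultaneously, so the pair terms are all 0.
By inclusion–exclusion the count is 28 − 17 + 0 = 11.

11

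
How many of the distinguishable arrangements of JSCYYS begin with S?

Fix S in the first position and arrange the remaining 5 letters.
Those 5 letters have Y appearing twice, giving (5)!/(2!) = 60.

60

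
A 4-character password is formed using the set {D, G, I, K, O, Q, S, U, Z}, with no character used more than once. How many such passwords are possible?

3024

With no repetition, fill the 4 characters in order: 9 choices, then 8, down to 6.
That product is 9 × 8 × 7 × 6 = 3024.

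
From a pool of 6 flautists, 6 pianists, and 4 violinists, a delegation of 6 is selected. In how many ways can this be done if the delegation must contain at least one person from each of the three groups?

6666

Unrestricted: C(16,6) = 8008 ways to pick any 6 of the 16.
Selections missing a whole group: no flautists → C(10,6) = 210; no pianists → C(10,6) = 210; no violinists → C(12,6) = 924.
Add back selections omitting two groups (i.e. drawn from a single group): C(6,6) + C(6,6) + C(4,6) = 2.
By inclusion–exclusion: 8008 − 1344 + 2 = 6666.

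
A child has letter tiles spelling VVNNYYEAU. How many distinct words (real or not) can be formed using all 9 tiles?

Letter multiplicities in VVNNYYEAU: A×1, E×1, N×2, U×1, V×2, Y×2.
Dividing 9! = 362880 by 2!·2!·2! = 8 for the repeated letters gives 45360.

45360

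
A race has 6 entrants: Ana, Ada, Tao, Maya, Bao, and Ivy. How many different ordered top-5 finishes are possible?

This is an ordered selection of 5 from 6: P(6,5).
That gives 6 × 5 × 4 × 3 × 2 = 720.

720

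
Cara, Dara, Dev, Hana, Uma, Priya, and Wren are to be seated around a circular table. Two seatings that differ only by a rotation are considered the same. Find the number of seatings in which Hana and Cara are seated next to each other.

240

Treat {Hana, Cara} as one unit (2 internal orders) and seat the resulting 6 units around the table: (5)! circular arrangements.
So 2 × (5)! = 2 × 120 = 240.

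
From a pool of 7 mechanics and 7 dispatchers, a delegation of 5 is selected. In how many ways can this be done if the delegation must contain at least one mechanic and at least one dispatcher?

With no constraint there are C(14,5) = 2002 possible selections.
Subtract selections that omit an entire group: no mechanics → C(7,5) = 21; no dispatchers → C(7,5) = 21.
Both groups omitted at once is impossible, so 2002 − 42 = 1960.

1960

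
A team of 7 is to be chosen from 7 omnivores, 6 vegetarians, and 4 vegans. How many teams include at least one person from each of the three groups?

17283

With no constraint there are C(17,7) = 19448 possible selections.
Subtract selections that omit an entire group: no omnivores → C(10,7) = 120; no vegetarians → C(11,7) = 330; no vegans → C(13,7) = 1716.
Add back selections omitting two groups (i.e. drawn from a single group): C(7,7) + C(6,7) + C(4,7) = 1.
By inclusion–exclusion: 19448 − 2166 + 1 = 17283.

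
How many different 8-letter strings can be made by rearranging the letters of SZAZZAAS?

560

Letter multiplicities in SZAZZAAS: A×3, S×2, Z×3.
Dividing 8! = 40320 by 3!·3!·2! = 72 for the repeated letters gives 560.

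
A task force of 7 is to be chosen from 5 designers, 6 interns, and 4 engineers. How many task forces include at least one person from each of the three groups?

Unrestricted: C(15,7) = 6435 ways to pick any 7 of the 15.
Subtract selections that omit an entire group: no designers → C(10,7) = 120; no interns → C(9,7) = 36; no engineers → C(11,7) = 330.
Add back selections omitting two groups (i.e. drawn from a single group): C(5,7) + C(6,7) + C(4,7) = 0.
By inclusion–exclusion: 6435 − 486 + 0 = 5949.

5949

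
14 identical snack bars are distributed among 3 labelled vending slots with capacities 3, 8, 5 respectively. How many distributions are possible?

6

Ignoring the caps, the number of non-negative solutions to x_1+…+x_3 = 14 is C(16,2) = 120.
Subtract solutions that violate a single cap (substitute x_i' = x_i − (cap_i+1)): x_1 ≥ 4 gives C(12,2) = 66; x_2 ≥ 9 gives C(7,2) = 21; x_3 ≥ 6 gives C(10,2) = 45. Together 132.
Add back pairs where two caps are both exceeded: 3 + 15 + 0 = 18.
By inclusion–exclusion the count is 120 − 132 + 18 = 6.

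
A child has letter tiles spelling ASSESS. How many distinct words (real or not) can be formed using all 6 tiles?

30

The 6 letters of ASSESS have repeats: S appearing 4 times.
Dividing 6! = 720 by 4! = 24 for the repeated letters gives 30.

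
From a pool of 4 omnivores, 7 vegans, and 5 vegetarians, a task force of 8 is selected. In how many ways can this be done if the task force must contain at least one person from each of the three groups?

Total 8-person selections from all 16: C(16,8) = 12870.
Selections missing a whole group: no omnivores → C(12,8) = 495; no vegans → C(9,8) = 9; no vegetarians → C(11,8) = 165.
Add back selections omitting two groups (i.e. drawn from a single group): C(4,8) + C(7,8) + C(5,8) = 0.
By inclusion–exclusion: 12870 − 669 + 0 = 12201.

12201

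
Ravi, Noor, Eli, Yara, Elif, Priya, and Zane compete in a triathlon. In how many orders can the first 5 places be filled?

There are 7 choices for 1st place, 6 for 2nd, and so on down to 3 for position 5.
That gives 7 × 6 × 5 × 4 × 3 = 2520.

2520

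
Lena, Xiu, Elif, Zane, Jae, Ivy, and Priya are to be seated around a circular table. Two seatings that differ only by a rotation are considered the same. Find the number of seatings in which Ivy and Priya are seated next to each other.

Glue Ivy and Priya into a block (2 internal orders). Seating 6 units around a circle gives (5)! arrangements.
So 2 × (5)! = 2 × 120 = 240.

240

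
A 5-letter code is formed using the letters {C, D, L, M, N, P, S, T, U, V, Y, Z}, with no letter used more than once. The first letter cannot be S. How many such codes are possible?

87120

The first letter has 12−1 = 11 choices (anything except S).
The remaining 4 letters are filled from the other 11 symbols without repetition: 11 × 10 × 9 × 8 = 7920.
Total: 11 × 7920 = 87120.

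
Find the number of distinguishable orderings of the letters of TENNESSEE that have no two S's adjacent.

2940

Total arrangements of TENNESSEE: 9!/(4!·2!·2!) = 3780.
If the two S's are adjacent, glue them into one block, leaving 8 items to arrange: (8)!/(4!·2!) = 840 ways.
Subtracting, 3780 − 840 = 2940 arrangements keep the S's apart.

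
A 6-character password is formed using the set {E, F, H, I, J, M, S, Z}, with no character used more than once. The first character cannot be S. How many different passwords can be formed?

17640

The first character has 8−1 = 7 choices (anything except S).
The remaining 5 characters are filled from the other 7 symbols without repetition: 7 × 6 × 5 × 4 × 3 = 2520.
Total: 7 × 2520 = 17640.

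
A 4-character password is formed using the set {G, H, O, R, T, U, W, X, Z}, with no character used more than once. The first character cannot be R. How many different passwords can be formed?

The first character has 9−1 = 8 choices (anything except R).
The remaining 3 characters are filled from the other 8 symbols without repetition: 8 × 7 × 6 = 336.
Total: 8 × 336 = 2688.

2688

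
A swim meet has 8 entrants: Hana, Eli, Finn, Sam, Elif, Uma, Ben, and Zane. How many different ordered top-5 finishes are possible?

This is an ordered selection of 5 from 8: P(8,5).
That gives 8 × 7 × 6 × 5 × 4 = 6720.

6720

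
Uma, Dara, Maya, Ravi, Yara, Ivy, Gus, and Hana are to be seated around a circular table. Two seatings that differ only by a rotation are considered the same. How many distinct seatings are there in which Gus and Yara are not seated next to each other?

Without the restriction there are (7)! = 5040 seatings.
Seatings with Gus beside Yara: treat them as a block with 2 internal orders, giving 2 × (6)! = 1440.
Subtracting, 5040 − 1440 = 3600.

3600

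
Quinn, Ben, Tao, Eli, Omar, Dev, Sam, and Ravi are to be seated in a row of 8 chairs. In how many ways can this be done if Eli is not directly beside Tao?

Of the 8! = 40320 arrangements, those with Eli and Tao adjacent number 2 × 7! = 10080 (treat the pair as a block with 2 internal orders).
So 40320 − 10080 = 30240 arrangements keep them apart.

30240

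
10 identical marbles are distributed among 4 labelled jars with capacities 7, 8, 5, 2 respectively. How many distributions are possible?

121

Without the upper bounds there are C(13,3) = 286 ways to split 10 among 4 jars.
Subtract solutions that violate a single cap (substitute x_i' = x_i − (cap_i+1)): x_1 ≥ 8 gives C(5,3) = 10; x_2 ≥ 9 gives C(4,3) = 4; x_3 ≥ 6 gives C(7,3) = 35; x_4 ≥ 3 gives C(10,3) = 120. Together 169.
Add back pairs where two caps are both exceeded: 0 + 0 + 0 + 0 + 0 + 4 = 4.
By inclusion–exclusion the count is 286 − 169 + 4 = 121.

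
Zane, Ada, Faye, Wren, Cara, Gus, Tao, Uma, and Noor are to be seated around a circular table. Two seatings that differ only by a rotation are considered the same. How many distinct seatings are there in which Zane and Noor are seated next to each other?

10080

Glue Zane and Noor into a block (2 internal orders). Seating 8 units around a circle gives (7)! arrangements.
So 2 × (7)! = 2 × 5040 = 10080.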